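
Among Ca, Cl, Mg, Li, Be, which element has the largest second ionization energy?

Li

After 1 electron has been removed, what remains? Ca⁺ still has 1 valence electron; Cl⁺ still has 6 valence electrons; Mg⁺ still has 1 valence electron; Li⁺ is the bare [He] core; Be⁺ still has 1 valence electron.
Core electrons are held far more tightly than valence electrons, so Li tops the IE_2 order.
Valence configurations: Ca⁺ [Ar]4s¹, Cl⁺ [Ne]3s²3p⁴, Mg⁺ [Ne]3s¹, Be⁺ [He]2s¹.
Approximate IE_2 values (kJ/mol): Ca 1145, Cl 2298, Mg 1451, Li 7298, Be 1757.
Putting it together, IE_2: Ca < Mg < Be < Cl < Li.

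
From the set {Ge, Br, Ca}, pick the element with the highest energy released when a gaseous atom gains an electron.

Br

Electron affinity generally becomes more exothermic across a period toward the halogens and less exothermic down a group.
All lie in period 4, so electron affinity increases left to right.
The highest energy released when a gaseous atom gains an electron among these belongs to Br.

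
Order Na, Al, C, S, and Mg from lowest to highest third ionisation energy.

Al < S < C < Na < Mg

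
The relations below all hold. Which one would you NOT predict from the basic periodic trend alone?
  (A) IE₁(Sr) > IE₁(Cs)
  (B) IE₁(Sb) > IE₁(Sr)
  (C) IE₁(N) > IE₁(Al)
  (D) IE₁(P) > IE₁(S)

The general trend: first ionization energy increases across a period and decreases down a group.
(A) Sr (period 5, group 2) vs Cs (period 6, group 1): the stated order agrees with the simple trend.
(B) Sb (period 5, group 15) vs Sr (period 5, group 2): the stated order agrees with the simple trend.
(C) N (period 2, group 15) vs Al (period 3, group 13): the stated order agrees with the simple trend.
(D) P (period 3, group 15) vs S (period 3, group 16): the stated order contradicts the simple trend.
The exception is (D): S (3p⁴) ionizes more easily than half-filled P (3p³) because the paired 3p electron in S is pushed out by e⁻–e⁻ repulsion.

(D)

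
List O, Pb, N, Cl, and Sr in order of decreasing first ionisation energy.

N > O > Cl > Pb > Sr

Across a period the outer electron is held more tightly (higher IE₁); down a group it sits in a higher shell, more shielded, and comes off more easily.
These span different periods and groups, so the two trends combine.
Pb > Sr: period and group pull opposite ways; the across-period shift dominates (716 vs 550 kJ/mol).
Cl > Pb: relative to Pb, both the across-period and down-group shifts push Cl's first ionization energy up.
O > Cl: the two effects oppose for this pair; the down-group effect wins (1314 vs 1251 kJ/mol).
N > O: this pair runs against the simple trend — see the exception note.
Note the exception: N has a higher first ionization energy than O, contrary to the simple trend — pairing an electron in O's 2p⁴ costs repulsion energy, so O ionizes more easily than half-filled N (2p³).
Approximate values (kJ/mol): N 1402, O 1314, Cl 1251, Sr 550, Pb 716.
So from highest to lowest: N > O > Cl > Pb > Sr.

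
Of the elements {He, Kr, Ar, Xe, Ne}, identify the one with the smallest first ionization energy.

Xe

He is in period 1, group 18; Ne is in period 2, group 18; Ar is in period 3, group 18; Kr is in period 4, group 18; Xe is in period 5, group 18.
First ionization energy rises across a period (greater Z_eff holds electrons more tightly) and falls down a group (valence electrons are farther from the nucleus).
All are in group 18, so first ionization energy increases up the group.
The smallest first ionization energy among these belongs to Xe.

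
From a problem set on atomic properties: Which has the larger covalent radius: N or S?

Across a period the added protons contract the valence shell; down a group each new principal shell makes the atom larger.
A diagonal step moves right (one effect) and down (the opposite effect) at once.
S > N: period and group pull opposite ways; the down-group shift dominates (103 vs 71 pm).
Approximate values (pm): N 71, S 103.
So S has the larger covalent radius (S > N).

S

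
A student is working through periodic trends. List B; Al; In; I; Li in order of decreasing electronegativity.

I > B > In > Al > Li

Li is in period 2, group 1; B is in period 2, group 13; Al is in period 3, group 13; In is in period 5, group 13; I is in period 5, group 17.
EN rises left→right (higher Z_eff, smaller atoms) and falls top→bottom (larger, more shielded atoms).
Here both period and group differ, so the two effects have to be weighed against each other.
Al > Li: the two effects oppose for this pair; the across-period effect wins (1.61 vs 0.98).
In > Al: this pair runs against the simple trend — see the exception note.
B > In: they share group 13; the group trend gives B the larger value.
I > B: the two effects oppose for this pair; the across-period effect wins (2.66 vs 2.04).
Note the exception: In has a higher electronegativity than Al, contrary to the simple trend — poor shielding by filled d (and f) subshells raises the heavier element's effective nuclear charge more than the simple down-group trend predicts.
Approximate values (Pauling): Li 0.98, B 2.04, Al 1.61, In 1.78, I 2.66.
So from highest to lowest: I > B > In > Al > Li.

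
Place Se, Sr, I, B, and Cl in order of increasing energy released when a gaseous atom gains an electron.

Sr < B < Se < I < Cl

B is in period 2, group 13; Cl is in period 3, group 17; Se is in period 4, group 16; Sr is in period 5, group 2; I is in period 5, group 17.
Atoms with high Z_eff and room in the valence shell (especially the halogens) have the most exothermic electron affinities.
These span different periods and groups, so the two trends combine.
B > Sr: relative to Sr, both the across-period and down-group shifts push B's electron affinity up.
Se > B: period and group pull opposite ways; the across-period shift dominates (195 vs 27 kJ/mol).
I > Se: the two effects oppose for this pair; the across-period effect wins (295 vs 195 kJ/mol).
Cl > I: Cl sits above I in group 17, so the down-group effect alone puts Cl higher.
Tabulated electron affinity (kJ/mol): B 27, Cl 349, Se 195, Sr 5, I 295.
So from lowest to highest: Sr < B < Se < I < Cl.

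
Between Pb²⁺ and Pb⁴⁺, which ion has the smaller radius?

Pb⁴⁺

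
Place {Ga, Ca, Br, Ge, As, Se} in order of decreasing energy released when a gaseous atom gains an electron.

Br, Se, Ge, As, Ga, Ca

Ca is in period 4, group 2; Ga is in period 4, group 13; Ge is in period 4, group 14; As is in period 4, group 15; Se is in period 4, group 16; Br is in period 4, group 17.
Electron affinity generally becomes more exothermic across a period toward the halogens and less exothermic down a group.
All lie in period 4; the across-period trend (electron affinity increases left to right) applies, with the exception below.
Note the exception: Ge has a higher electron affinity than As, contrary to the simple trend — adding an electron to As's half-filled 4p³ is unfavourable, so Ge (4p²) has the more exothermic EA.
Tabulated electron affinity (kJ/mol): Ca 2, Ga 29, Ge 119, As 78, Se 195, Br 325.
So from highest to lowest: Br > Se > Ge > As > Ga > Ca.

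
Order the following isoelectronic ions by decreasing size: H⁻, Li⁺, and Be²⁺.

H⁻ > Li⁺ > Be²⁺

All of these have 2 electrons, so size is governed by nuclear charge alone: the more protons, the stronger the pull on the same electron cloud, and the smaller the ion.
Nuclear charges: Be²⁺ (Z=4), Li⁺ (Z=3), H⁻ (Z=1).
Largest to smallest: H⁻ > Li⁺ > Be²⁺.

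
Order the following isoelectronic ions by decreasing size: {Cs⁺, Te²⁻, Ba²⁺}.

Te²⁻, Cs⁺, Ba²⁺

All of these have 54 electrons, so size is governed by nuclear charge alone: the more protons, the stronger the pull on the same electron cloud, and the smaller the ion.
Nuclear charges: Ba²⁺ (Z=56), Cs⁺ (Z=55), Te²⁻ (Z=52).
Largest to smallest: Te²⁻ > Cs⁺ > Ba²⁺.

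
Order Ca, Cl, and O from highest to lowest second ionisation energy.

Consider each +1 ion: Ca⁺ still has 1 valence electron; Cl⁺ still has 6 valence electrons; O⁺ still has 5 valence electrons.
All are still removing valence electrons, so compare the +1 ions as you would atoms: IE_2 generally rises across a period (higher Z_eff) and falls down a group (larger shell), subject to the usual subshell exceptions.
Valence configurations: Ca⁺ [Ar]4s¹, Cl⁺ [Ne]3s²3p⁴, O⁺ [He]2s²2p³.
The numbers (kJ/mol): Ca 1145, Cl 2298, O 3388.
Hence IE_2: Ca < Cl < O.

O > Cl > Ca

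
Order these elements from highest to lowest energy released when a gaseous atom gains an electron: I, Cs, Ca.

I > Cs > Ca

Adding an electron releases more energy for atoms nearer the top right (short of the noble gases).
Neither a single period nor a single group — weigh both effects.
Cs > Ca: this pair runs against the simple trend — see the exception note.
I > Cs: relative to Cs, both the across-period and down-group shifts push I's electron affinity up.
Note the exception: Cs has a higher electron affinity than Ca, contrary to the simple trend — adding an electron to Ca (ns²) has to open a new, higher-energy np subshell, which is unfavourable.
Tabulated electron affinity (kJ/mol): Ca 2, I 295, Cs 46.
So from highest to lowest: I > Cs > Ca.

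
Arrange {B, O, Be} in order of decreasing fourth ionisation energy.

B > Be > O

After 3 electrons have been removed, what remains? B³⁺ is the bare [He] core; O³⁺ still has 3 valence electrons; Be³⁺ is already 1 electron into the core.
Pulling an electron out of a noble-gas core costs far more than removing a remaining valence electron, so Be and B sit at the high end of IE_4.
The numbers (kJ/mol): B 25026, O 7469, Be 21007.
So the fourth ionization energies run O < Be < B.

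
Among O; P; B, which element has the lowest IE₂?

Consider each +1 ion: O⁺ still has 5 valence electrons; P⁺ still has 4 valence electrons; B⁺ still has 2 valence electrons.
All are still removing valence electrons, so compare the +1 ions as you would atoms: IE_2 generally rises across a period (higher Z_eff) and falls down a group (larger shell), subject to the usual subshell exceptions.
Valence configurations: O⁺ [He]2s²2p³, P⁺ [Ne]3s²3p², B⁺ [He]2s².
Approximate IE_2 values (kJ/mol): O 3388, P 1907, B 2427.
Hence IE_2: P < B < O.

P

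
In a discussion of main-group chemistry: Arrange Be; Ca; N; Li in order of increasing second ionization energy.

The second ionization energy removes an electron from the +1 ion. For each element: Be⁺ still has 1 valence electron; Ca⁺ still has 1 valence electron; N⁺ still has 4 valence electrons; Li⁺ is the bare [He] core.
Breaking into a closed-shell core is much more expensive than removing a leftover valence electron — Li has the largest IE_2 here.
Valence configurations: Be⁺ [He]2s¹, Ca⁺ [Ar]4s¹, N⁺ [He]2s²2p².
The numbers (kJ/mol): Be 1757, Ca 1145, N 2856, Li 7298.
Putting it together, IE_2: Ca < Be < N < Li.

Ca < Be < N < Li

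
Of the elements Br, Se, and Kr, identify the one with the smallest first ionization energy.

Se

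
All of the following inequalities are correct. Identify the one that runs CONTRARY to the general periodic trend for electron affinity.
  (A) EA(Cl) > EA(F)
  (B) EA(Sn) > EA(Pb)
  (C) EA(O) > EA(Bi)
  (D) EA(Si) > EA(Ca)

(A)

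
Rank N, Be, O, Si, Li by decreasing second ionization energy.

Consider each +1 ion: N⁺ still has 4 valence electrons; Be⁺ still has 1 valence electron; O⁺ still has 5 valence electrons; Si⁺ still has 3 valence electrons; Li⁺ is the bare [He] core.
Core electrons are held far more tightly than valence electrons, so Li tops the IE_2 order.
Valence configurations: N⁺ [He]2s²2p², Be⁺ [He]2s¹, O⁺ [He]2s²2p³, Si⁺ [Ne]3s²3p¹.
The numbers (kJ/mol): N 2856, Be 1757, O 3388, Si 1577, Li 7298.
Hence IE_2: Si < Be < N < O < Li.

Li > O > N > Be > Si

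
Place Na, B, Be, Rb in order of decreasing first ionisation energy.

Be, B, Na, Rb

Be is in period 2, group 2; B is in period 2, group 13; Na is in period 3, group 1; Rb is in period 5, group 1.
IE₁ increases left→right with effective nuclear charge and decreases top→bottom as the valence shell moves farther out.
Neither a single period nor a single group — weigh both effects.
Na > Rb: Na sits above Rb in group 1, so the down-group effect alone puts Na higher.
B > Na: both effects reinforce here, so B is clearly the higher of the two.
Be > B: this pair runs against the simple trend — see the exception note.
Note the exception: Be has a higher first ionization energy than B, contrary to the simple trend — removing B's lone 2p electron is easier than breaking Be's filled 2s².
For reference (kJ/mol): Be 900, B 801, Na 496, Rb 403.
So from highest to lowest: Be > B > Na > Rb.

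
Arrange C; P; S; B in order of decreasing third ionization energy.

C, B, S, P

IE_3 is the cost of taking one more electron from the +2 cation: C²⁺ still has 2 valence electrons; P²⁺ still has 3 valence electrons; S²⁺ still has 4 valence electrons; B²⁺ still has 1 valence electron.
All are still removing valence electrons, so compare the +2 ions as you would atoms: IE_3 generally rises across a period (higher Z_eff) and falls down a group (larger shell), subject to the usual subshell exceptions.
Valence configurations: C²⁺ [He]2s², P²⁺ [Ne]3s²3p¹, S²⁺ [Ne]3s²3p², B²⁺ [He]2s¹.
Tabulated IE_3 (kJ/mol): C 4620, P 2914, S 3357, B 3660.
So the third ionization energies run P < S < B < C.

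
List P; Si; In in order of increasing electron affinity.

Si is in period 3, group 14; P is in period 3, group 15; In is in period 5, group 13.
Adding an electron releases more energy for atoms nearer the top right (short of the noble gases).
Neither a single period nor a single group — weigh both effects.
P > In: both effects reinforce here, so P is clearly the higher of the two.
Si > P: this pair runs against the simple trend — see the exception note.
Note the exception: Si has a higher electron affinity than P, contrary to the simple trend — adding an electron to P's half-filled 3p³ is unfavourable, so Si (3p²) has the more exothermic EA.
Tabulated electron affinity (kJ/mol): Si 134, P 72, In 29.
So from lowest to highest: In < P < Si.

In < P < Si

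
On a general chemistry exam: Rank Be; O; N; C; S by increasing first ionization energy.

Be is in period 2, group 2; C is in period 2, group 14; N is in period 2, group 15; O is in period 2, group 16; S is in period 3, group 16.
Removing the outermost electron gets harder across a period and easier down a group.
Neither a single period nor a single group — weigh both effects.
S > Be: period and group pull opposite ways; the across-period shift dominates (1000 vs 900 kJ/mol).
C > S: the two effects oppose for this pair; the down-group effect wins (1086 vs 1000 kJ/mol).
O > C: O lies to the right of C in period 2, so the across-period effect alone puts O higher.
N > O: this pair runs against the simple trend — see the exception note.
Note the exception: N has a higher first ionization energy than O, contrary to the simple trend — pairing an electron in O's 2p⁴ costs repulsion energy, so O ionizes more easily than half-filled N (2p³).
For reference (kJ/mol): Be 900, C 1086, N 1402, O 1314, S 1000.
So from lowest to highest: Be < S < C < O < N.

Be < S < C < O < N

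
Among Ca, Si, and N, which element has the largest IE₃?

Ca

After 2 electrons have been removed, what remains? Ca²⁺ is the bare [Ar] core; Si²⁺ still has 2 valence electrons; N²⁺ still has 3 valence electrons.
Core electrons are held far more tightly than valence electrons, so Ca tops the IE_3 order.
Valence configurations: Si²⁺ [Ne]3s², N²⁺ [He]2s²2p¹.
Tabulated IE_3 (kJ/mol): Ca 4912, Si 3232, N 4578.
Overall IE_3 order: Si < N < Ca.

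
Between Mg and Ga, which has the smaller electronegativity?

Electronegativity increases across a period and decreases down a group, tracking effective nuclear charge and atomic size.
A diagonal step moves right (one effect) and down (the opposite effect) at once.
Ga > Mg: period and group pull opposite ways; the across-period shift dominates (1.81 vs 1.31).
Approximate values (Pauling): Mg 1.31, Ga 1.81.
So Mg has the smaller electronegativity (Mg < Ga).

Mg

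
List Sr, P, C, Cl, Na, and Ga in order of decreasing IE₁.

Cl, C, P, Ga, Sr, Na

C is in period 2, group 14; Na is in period 3, group 1; P is in period 3, group 15; Cl is in period 3, group 17; Ga is in period 4, group 13; Sr is in period 5, group 2.
First ionization energy rises across a period (greater Z_eff holds electrons more tightly) and falls down a group (valence electrons are farther from the nucleus).
These span different periods and groups, so the two trends combine.
Sr > Na: period and group pull opposite ways; the across-period shift dominates (550 vs 496 kJ/mol).
Ga > Sr: relative to Sr, both the across-period and down-group shifts push Ga's first ionization energy up.
P > Ga: both effects reinforce here, so P is clearly the higher of the two.
C > P: the two effects oppose for this pair; the down-group effect wins (1086 vs 1012 kJ/mol).
Cl > C: the two effects oppose for this pair; the across-period effect wins (1251 vs 1086 kJ/mol).
Tabulated first ionization energy (kJ/mol): C 1086, Na 496, P 1012, Cl 1251, Ga 579, Sr 550.
So from highest to lowest: Cl > C > P > Ga > Sr > Na.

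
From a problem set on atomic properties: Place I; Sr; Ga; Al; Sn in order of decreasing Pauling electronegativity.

I > Sn > Ga > Al > Sr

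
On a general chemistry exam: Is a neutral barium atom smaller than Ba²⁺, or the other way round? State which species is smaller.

Ba²⁺

Forming Ba²⁺ removes 2 electrons from Ba. Fewer electrons for the same nuclear charge means less shielding and a higher Z_eff on the remaining electrons, and for main-group metals the entire outer shell is lost.
A cation is smaller than its parent atom: Ba²⁺ < Ba.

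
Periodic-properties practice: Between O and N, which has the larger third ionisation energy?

O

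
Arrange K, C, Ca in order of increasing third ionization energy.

K < C < Ca

The third ionization energy removes an electron from the +2 ion. For each element: K²⁺ is already 1 electron into the core; C²⁺ still has 2 valence electrons; Ca²⁺ is the bare [Ar] core.
Usually core removal costs more than valence removal, but here the competition is close: a tightly held n=2 valence electron can cost more to remove than an n=3 core electron, so the actual values have to decide it.
Approximate IE_3 values (kJ/mol): K 4420, C 4620, Ca 4912.
Overall IE_3 order: K < C < Ca.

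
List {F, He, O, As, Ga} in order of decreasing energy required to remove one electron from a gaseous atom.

He, F, O, As, Ga

Removing the outermost electron gets harder across a period and easier down a group.
Neither a single period nor a single group — weigh both effects.
As > Ga: both are in period 4; the period trend gives As the larger value.
O > As: both effects reinforce here, so O is clearly the higher of the two.
F > O: both are in period 2; the period trend gives F the larger value.
He > F: relative to F, both the across-period and down-group shifts push He's first ionization energy up.
Tabulated first ionization energy (kJ/mol): He 2372, O 1314, F 1681, Ga 579, As 947.
So from highest to lowest: He > F > O > As > Ga.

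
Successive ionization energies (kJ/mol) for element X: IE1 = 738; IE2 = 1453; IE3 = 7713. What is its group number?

Group 2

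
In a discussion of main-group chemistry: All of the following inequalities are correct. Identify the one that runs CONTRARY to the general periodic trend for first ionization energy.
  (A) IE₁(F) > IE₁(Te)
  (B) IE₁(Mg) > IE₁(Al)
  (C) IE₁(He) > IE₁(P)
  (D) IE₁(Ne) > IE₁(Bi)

The general trend: first ionization energy increases across a period and decreases down a group.
(A) F (period 2, group 17) vs Te (period 5, group 16): the stated order agrees with the simple trend.
(B) Mg (period 3, group 2) vs Al (period 3, group 13): the stated order contradicts the simple trend.
(C) He (period 1, group 18) vs P (period 3, group 15): the stated order agrees with the simple trend.
(D) Ne (period 2, group 18) vs Bi (period 6, group 15): the stated order agrees with the simple trend.
The exception is (B): Al's single 3p electron is easier to remove than one from Mg's filled 3s².

(B)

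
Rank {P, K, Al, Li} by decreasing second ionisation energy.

IE_2 is the cost of taking one more electron from the +1 cation: P⁺ still has 4 valence electrons; K⁺ is the bare [Ar] core; Al⁺ still has 2 valence electrons; Li⁺ is the bare [He] core.
Core electrons are held far more tightly than valence electrons, so K and Li top the IE_2 order.
Valence configurations: P⁺ [Ne]3s²3p², Al⁺ [Ne]3s².
The numbers (kJ/mol): P 1907, K 3052, Al 1817, Li 7298.
So the second ionization energies run Al < P < K < Li.

Li, K, P, Al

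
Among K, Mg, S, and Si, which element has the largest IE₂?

K

IE_2 is the cost of taking one more electron from the +1 cation: K⁺ is the bare [Ar] core; Mg⁺ still has 1 valence electron; S⁺ still has 5 valence electrons; Si⁺ still has 3 valence electrons.
Pulling an electron out of a noble-gas core costs far more than removing a remaining valence electron, so K sits at the high end of IE_2.
Valence configurations: Mg⁺ [Ne]3s¹, S⁺ [Ne]3s²3p³, Si⁺ [Ne]3s²3p¹.
Tabulated IE_2 (kJ/mol): K 3052, Mg 1451, S 2252, Si 1577.
So the second ionization energies run Mg < Si < S < K.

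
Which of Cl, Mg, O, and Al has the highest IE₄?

After 3 electrons have been removed, what remains? Cl³⁺ still has 4 valence electrons; Mg³⁺ is already 1 electron into the core; O³⁺ still has 3 valence electrons; Al³⁺ is the bare [Ne] core.
Breaking into a closed-shell core is much more expensive than removing a leftover valence electron — Mg and Al have the largest IE_4 here.
Valence configurations: Cl³⁺ [Ne]3s²3p², O³⁺ [He]2s²2p¹.
The numbers (kJ/mol): Cl 5159, Mg 10543, O 7469, Al 11577.
So the fourth ionization energies run Cl < O < Mg < Al.

Al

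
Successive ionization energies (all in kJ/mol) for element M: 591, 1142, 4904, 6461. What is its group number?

Look for the largest jump between consecutive ionization energies: IE3/IE2 ≈ 4.3, far larger than any earlier ratio.
That jump marks the point where a core electron is being removed. So the atom has 2 valence electrons.
A main-group element with 2 valence electrons is in group 2.

Group 2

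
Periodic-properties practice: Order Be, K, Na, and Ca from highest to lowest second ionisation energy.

After 1 electron has been removed, what remains? Be⁺ still has 1 valence electron; K⁺ is the bare [Ar] core; Na⁺ is the bare [Ne] core; Ca⁺ still has 1 valence electron.
Breaking into a closed-shell core is much more expensive than removing a leftover valence electron — K and Na have the largest IE_2 here.
Valence configurations: Be⁺ [He]2s¹, Ca⁺ [Ar]4s¹.
Tabulated IE_2 (kJ/mol): Be 1757, K 3052, Na 4562, Ca 1145.
Hence IE_2: Ca < Be < K < Na.

Na > K > Be > Ca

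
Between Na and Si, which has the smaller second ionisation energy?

Si

Consider each +1 ion: Na⁺ is the bare [Ne] core; Si⁺ still has 3 valence electrons.
Pulling an electron out of a noble-gas core costs far more than removing a remaining valence electron, so Na sits at the high end of IE_2.
The numbers (kJ/mol): Na 4562, Si 1577.
Putting it together, IE_2: Si < Na.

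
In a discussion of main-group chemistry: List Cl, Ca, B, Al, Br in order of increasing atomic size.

B, Cl, Br, Al, Ca

B is in period 2, group 13; Al is in period 3, group 13; Cl is in period 3, group 17; Ca is in period 4, group 2; Br is in period 4, group 17.
Moving right in a period, electrons are added to the same shell under a stronger nuclear pull, so atoms get smaller; moving down, a new shell is opened and atoms get larger.
Neither a single period nor a single group — weigh both effects.
Cl > B: period and group pull opposite ways; the down-group shift dominates (99 vs 85 pm).
Br > Cl: Br sits below Cl in group 17, so the down-group effect alone puts Br larger.
Al > Br: the two effects oppose for this pair; the across-period effect wins (126 vs 114 pm).
Ca > Al: both effects reinforce here, so Ca is clearly the larger of the two.
Approximate values (pm): B 85, Al 126, Cl 99, Ca 171, Br 114.
So from smallest to largest: B < Cl < Br < Al < Ca.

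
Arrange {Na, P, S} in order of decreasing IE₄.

IE_4 is the cost of taking one more electron from the +3 cation: Na³⁺ is already 2 electrons into the core; P³⁺ still has 2 valence electrons; S³⁺ still has 3 valence electrons.
Pulling an electron out of a noble-gas core costs far more than removing a remaining valence electron, so Na sits at the high end of IE_4.
Valence configurations: P³⁺ [Ne]3s², S³⁺ [Ne]3s²3p¹.
S³⁺ loses a lone 3p electron whereas P³⁺ must break into a filled 3s² pair, so IE_4(P) > IE_4(S) even though S has the higher nuclear charge.
Tabulated IE_4 (kJ/mol): Na 9543, P 4964, S 4556.
Putting it together, IE_4: S < P < Na.

Na > P > S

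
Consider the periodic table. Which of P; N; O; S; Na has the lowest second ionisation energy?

P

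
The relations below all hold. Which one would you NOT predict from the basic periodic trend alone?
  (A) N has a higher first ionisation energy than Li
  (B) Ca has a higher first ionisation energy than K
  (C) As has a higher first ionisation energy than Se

The general trend: first ionisation energy increases across a period and decreases down a group.
(A) N (period 2, group 15) vs Li (period 2, group 1): the stated order agrees with the simple trend.
(B) Ca (period 4, group 2) vs K (period 4, group 1): the stated order agrees with the simple trend.
(C) As (period 4, group 15) vs Se (period 4, group 16): the stated order contradicts the simple trend.
The exception is (C): Se (4p⁴) ionizes more easily than half-filled As (4p³).

(C)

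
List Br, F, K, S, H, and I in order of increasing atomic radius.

H, F, S, Br, I, K

Moving right in a period, electrons are added to the same shell under a stronger nuclear pull, so atoms get smaller; moving down, a new shell is opened and atoms get larger.
These span different periods and groups, so the two trends combine.
F > H: the two effects oppose for this pair; the down-group effect wins (64 vs 32 pm).
S > F: both effects reinforce here, so S is clearly the larger of the two.
Br > S: the two effects oppose for this pair; the down-group effect wins (114 vs 103 pm).
I > Br: I sits below Br in group 17, so the down-group effect alone puts I larger.
K > I: the two effects oppose for this pair; the across-period effect wins (196 vs 133 pm).
For reference (pm): H 32, F 64, S 103, K 196, Br 114, I 133.
So from smallest to largest: H < F < S < Br < I < K.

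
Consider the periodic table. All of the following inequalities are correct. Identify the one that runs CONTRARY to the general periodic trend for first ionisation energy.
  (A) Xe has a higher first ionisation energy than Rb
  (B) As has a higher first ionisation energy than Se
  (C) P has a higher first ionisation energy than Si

(B)

The general trend: first ionisation energy increases across a period and decreases down a group.
(A) Xe (period 5, group 18) vs Rb (period 5, group 1): the stated order agrees with the simple trend.
(B) As (period 4, group 15) vs Se (period 4, group 16): the stated order contradicts the simple trend.
(C) P (period 3, group 15) vs Si (period 3, group 14): the stated order agrees with the simple trend.
The exception is (B): Se (4p⁴) ionizes more easily than half-filled As (4p³).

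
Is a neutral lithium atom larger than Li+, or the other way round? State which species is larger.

Forming Li+ removes 1 electron from Li. Fewer electrons for the same nuclear charge means less shielding and a higher Z_eff on the remaining electrons, and for main-group metals the entire outer shell is lost.
A cation is smaller than its parent atom: Li+ < Li.

Li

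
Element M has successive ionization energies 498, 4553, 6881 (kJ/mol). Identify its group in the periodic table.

Group 1

Look for the largest jump between consecutive ionization energies: IE2/IE1 ≈ 9.1, far larger than any earlier ratio.
That jump marks the point where a core electron is being removed. So the atom has 1 valence electron.
A main-group element with 1 valence electron is in group 1.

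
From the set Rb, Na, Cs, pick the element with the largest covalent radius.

Cs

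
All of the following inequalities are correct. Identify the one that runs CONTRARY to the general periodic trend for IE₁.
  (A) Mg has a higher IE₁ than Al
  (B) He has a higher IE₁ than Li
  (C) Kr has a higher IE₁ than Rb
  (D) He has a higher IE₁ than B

(A)

The general trend: IE₁ increases across a period and decreases down a group.
(A) Mg (period 3, group 2) vs Al (period 3, group 13): the stated order contradicts the simple trend.
(B) He (period 1, group 18) vs Li (period 2, group 1): the stated order agrees with the simple trend.
(C) Kr (period 4, group 18) vs Rb (period 5, group 1): the stated order agrees with the simple trend.
(D) He (period 1, group 18) vs B (period 2, group 13): the stated order agrees with the simple trend.
The exception is (A): Al's single 3p electron is easier to remove than one from Mg's filled 3s².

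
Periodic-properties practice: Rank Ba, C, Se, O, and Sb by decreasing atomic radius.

Ba > Sb > Se > C > O

C is in period 2, group 14; O is in period 2, group 16; Se is in period 4, group 16; Sb is in period 5, group 15; Ba is in period 6, group 2.
Moving right in a period, electrons are added to the same shell under a stronger nuclear pull, so atoms get smaller; moving down, a new shell is opened and atoms get larger.
These span different periods and groups, so the two trends combine.
C > O: C lies to the left of O in period 2, so the across-period effect alone puts C larger.
Se > C: period and group pull opposite ways; the down-group shift dominates (116 vs 75 pm).
Sb > Se: relative to Se, both the across-period and down-group shifts push Sb's atomic radius up.
Ba > Sb: relative to Sb, both the across-period and down-group shifts push Ba's atomic radius up.
Approximate values (pm): C 75, O 63, Se 116, Sb 140, Ba 196.
So from largest to smallest: Ba > Sb > Se > C > O.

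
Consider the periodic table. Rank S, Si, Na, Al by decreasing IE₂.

After 1 electron has been removed, what remains? S⁺ still has 5 valence electrons; Si⁺ still has 3 valence electrons; Na⁺ is the bare [Ne] core; Al⁺ still has 2 valence electrons.
Breaking into a closed-shell core is much more expensive than removing a leftover valence electron — Na has the largest IE_2 here.
Valence configurations: S⁺ [Ne]3s²3p³, Si⁺ [Ne]3s²3p¹, Al⁺ [Ne]3s².
Si⁺ loses a lone 3p electron whereas Al⁺ must break into a filled 3s² pair, so IE_2(Al) > IE_2(Si) even though Si has the higher nuclear charge.
Approximate IE_2 values (kJ/mol): S 2252, Si 1577, Na 4562, Al 1817.
So the second ionization energies run Si < Al < S < Na.

Na > S > Al > Si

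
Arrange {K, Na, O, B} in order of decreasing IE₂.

Na, O, K, B

The second ionization energy removes an electron from the +1 ion. For each element: K⁺ is the bare [Ar] core; Na⁺ is the bare [Ne] core; O⁺ still has 5 valence electrons; B⁺ still has 2 valence electrons.
Usually core removal costs more than valence removal, but here the competition is close: a tightly held n=2 valence electron can cost more to remove than an n=3 core electron, so the actual values have to decide it.
Valence configurations: O⁺ [He]2s²2p³, B⁺ [He]2s².
Approximate IE_2 values (kJ/mol): K 3052, Na 4562, O 3388, B 2427.
Overall IE_2 order: B < K < O < Na.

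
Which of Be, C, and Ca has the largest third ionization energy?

Be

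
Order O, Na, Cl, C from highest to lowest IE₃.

Na > O > C > Cl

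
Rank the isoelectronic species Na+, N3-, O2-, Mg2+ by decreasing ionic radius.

All of these have 10 electrons, so size is governed by nuclear charge alone: the more protons, the stronger the pull on the same electron cloud, and the smaller the ion.
Nuclear charges: Mg2+ (Z=12), Na+ (Z=11), O2- (Z=8), N3- (Z=7).
Largest to smallest: N3- > O2- > Na+ > Mg2+.

N3-, O2-, Na+, Mg2+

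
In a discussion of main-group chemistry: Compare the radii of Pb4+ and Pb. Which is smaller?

Pb4+

Forming Pb4+ removes 4 electrons from Pb. Fewer electrons for the same nuclear charge means less shielding and a higher Z_eff on the remaining electrons.
A cation is smaller than its parent atom: Pb4+ < Pb.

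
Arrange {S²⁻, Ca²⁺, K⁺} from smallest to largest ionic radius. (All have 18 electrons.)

Ca²⁺ < K⁺ < S²⁻

All of these have 18 electrons, so size is governed by nuclear charge alone: the more protons, the stronger the pull on the same electron cloud, and the smaller the ion.
Nuclear charges: Ca²⁺ (Z=20), K⁺ (Z=19), S²⁻ (Z=16).
Smallest to largest: Ca²⁺ < K⁺ < S²⁻.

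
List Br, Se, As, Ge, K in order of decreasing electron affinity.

Br > Se > Ge > As > K

K is in period 4, group 1; Ge is in period 4, group 14; As is in period 4, group 15; Se is in period 4, group 16; Br is in period 4, group 17.
EA tends to increase across a period and decrease down a group, though the pattern is less regular than for IE or radius.
All lie in period 4; the across-period trend (electron affinity increases left to right) applies, with the exception below.
Note the exception: Ge has a higher electron affinity than As, contrary to the simple trend — adding an electron to As's half-filled 4p³ is unfavourable, so Ge (4p²) has the more exothermic EA.
For reference (kJ/mol): K 48, Ge 119, As 78, Se 195, Br 325.
So from highest to lowest: Br > Se > Ge > As > K.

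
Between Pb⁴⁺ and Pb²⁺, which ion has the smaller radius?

Pb⁴⁺

Both ions have Z = 82 protons, but Pb⁴⁺ has lost more electrons, so its remaining electrons feel a larger effective nuclear charge per electron and are pulled in more tightly.
Higher positive charge → smaller ion, so Pb²⁺ > Pb⁴⁺.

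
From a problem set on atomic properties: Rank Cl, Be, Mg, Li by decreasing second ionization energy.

Li > Cl > Be > Mg

Consider each +1 ion: Cl⁺ still has 6 valence electrons; Be⁺ still has 1 valence electron; Mg⁺ still has 1 valence electron; Li⁺ is the bare [He] core.
Breaking into a closed-shell core is much more expensive than removing a leftover valence electron — Li has the largest IE_2 here.
Valence configurations: Cl⁺ [Ne]3s²3p⁴, Be⁺ [He]2s¹, Mg⁺ [Ne]3s¹.
Approximate IE_2 values (kJ/mol): Cl 2298, Be 1757, Mg 1451, Li 7298.
So the second ionization energies run Mg < Be < Cl < Li.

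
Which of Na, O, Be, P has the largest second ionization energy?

The second ionization energy removes an electron from the +1 ion. For each element: Na⁺ is the bare [Ne] core; O⁺ still has 5 valence electrons; Be⁺ still has 1 valence electron; P⁺ still has 4 valence electrons.
Core electrons are held far more tightly than valence electrons, so Na tops the IE_2 order.
Valence configurations: O⁺ [He]2s²2p³, Be⁺ [He]2s¹, P⁺ [Ne]3s²3p².
Approximate IE_2 values (kJ/mol): Na 4562, O 3388, Be 1757, P 1907.
So the second ionization energies run Be < P < O < Na.

Na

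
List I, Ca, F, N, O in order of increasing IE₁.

First ionization energy rises across a period (greater Z_eff holds electrons more tightly) and falls down a group (valence electrons are farther from the nucleus).
These span different periods and groups, so the two trends combine.
I > Ca: the two effects oppose for this pair; the across-period effect wins (1008 vs 590 kJ/mol).
O > I: the two effects oppose for this pair; the down-group effect wins (1314 vs 1008 kJ/mol).
N > O: this pair runs against the simple trend — see the exception note.
F > N: F lies to the right of N in period 2, so the across-period effect alone puts F higher.
Note the exception: N has a higher first ionization energy than O, contrary to the simple trend — pairing an electron in O's 2p⁴ costs repulsion energy, so O ionizes more easily than half-filled N (2p³).
Tabulated first ionization energy (kJ/mol): N 1402, O 1314, F 1681, Ca 590, I 1008.
So from lowest to highest: Ca < I < O < N < F.

Ca < I < O < N < F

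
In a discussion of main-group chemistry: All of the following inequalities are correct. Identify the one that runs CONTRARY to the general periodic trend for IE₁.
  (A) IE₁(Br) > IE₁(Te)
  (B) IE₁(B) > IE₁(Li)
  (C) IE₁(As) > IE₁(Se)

(C)

The general trend: IE₁ increases across a period and decreases down a group.
(A) Br (period 4, group 17) vs Te (period 5, group 16): the stated order agrees with the simple trend.
(B) B (period 2, group 13) vs Li (period 2, group 1): the stated order agrees with the simple trend.
(C) As (period 4, group 15) vs Se (period 4, group 16): the stated order contradicts the simple trend.
The exception is (C): Se (4p⁴) ionizes more easily than half-filled As (4p³).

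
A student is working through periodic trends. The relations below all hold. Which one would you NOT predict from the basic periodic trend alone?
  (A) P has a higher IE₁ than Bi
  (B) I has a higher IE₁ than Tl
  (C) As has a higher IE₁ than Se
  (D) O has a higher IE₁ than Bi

(C)

The general trend: IE₁ increases across a period and decreases down a group.
(A) P (period 3, group 15) vs Bi (period 6, group 15): the stated order agrees with the simple trend.
(B) I (period 5, group 17) vs Tl (period 6, group 13): the stated order agrees with the simple trend.
(C) As (period 4, group 15) vs Se (period 4, group 16): the stated order contradicts the simple trend.
(D) O (period 2, group 16) vs Bi (period 6, group 15): the stated order agrees with the simple trend.
The exception is (C): Se (4p⁴) ionizes more easily than half-filled As (4p³).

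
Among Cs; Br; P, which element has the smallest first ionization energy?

Cs

First ionization energy rises across a period (greater Z_eff holds electrons more tightly) and falls down a group (valence electrons are farther from the nucleus).
Here both period and group differ, so the two effects have to be weighed against each other.
P > Cs: relative to Cs, both the across-period and down-group shifts push P's first ionization energy up.
Br > P: period and group pull opposite ways; the across-period shift dominates (1140 vs 1012 kJ/mol).
Approximate values (kJ/mol): P 1012, Br 1140, Cs 376.
The smallest first ionization energy among these belongs to Cs.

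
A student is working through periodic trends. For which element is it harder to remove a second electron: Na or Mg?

Na

IE_2 is the cost of taking one more electron from the +1 cation: Na⁺ is the bare [Ne] core; Mg⁺ still has 1 valence electron.
Core electrons are held far more tightly than valence electrons, so Na tops the IE_2 order.
The numbers (kJ/mol): Na 4562, Mg 1451.
Overall IE_2 order: Mg < Na.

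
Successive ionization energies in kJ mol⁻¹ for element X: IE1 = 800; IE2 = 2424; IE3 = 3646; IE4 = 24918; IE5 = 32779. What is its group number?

Group 13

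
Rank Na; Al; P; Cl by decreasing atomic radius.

Na is in period 3, group 1; Al is in period 3, group 13; P is in period 3, group 15; Cl is in period 3, group 17.
Radius decreases left→right (rising Z_eff, same n) and increases top→bottom (higher n).
All lie in period 3, so atomic radius increases right to left.
So from largest to smallest: Na > Al > P > Cl.

Na, Al, P, Cl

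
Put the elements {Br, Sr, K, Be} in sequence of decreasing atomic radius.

Be is in period 2, group 2; K is in period 4, group 1; Br is in period 4, group 17; Sr is in period 5, group 2.
Radius decreases left→right (rising Z_eff, same n) and increases top→bottom (higher n).
Here both period and group differ, so the two effects have to be weighed against each other.
Br > Be: the two effects oppose for this pair; the down-group effect wins (114 vs 102 pm).
Sr > Br: both effects reinforce here, so Sr is clearly the larger of the two.
K > Sr: period and group pull opposite ways; the across-period shift dominates (196 vs 185 pm).
Tabulated atomic radius (pm): Be 102, K 196, Br 114, Sr 185.
So from largest to smallest: K > Sr > Br > Be.

K > Sr > Br > Be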